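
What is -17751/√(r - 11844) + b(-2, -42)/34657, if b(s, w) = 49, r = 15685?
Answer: 7/4951 - 17751*√3841/3841 ≈ -286.42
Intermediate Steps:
-17751/√(r - 11844) + b(-2, -42)/34657 = -17751/√(15685 - 11844) + 49/34657 = -17751*√3841/3841 + 49*(1/34657) = -17751*√3841/3841 + 7/4951 = 7/4951 - 17751*√3841/3841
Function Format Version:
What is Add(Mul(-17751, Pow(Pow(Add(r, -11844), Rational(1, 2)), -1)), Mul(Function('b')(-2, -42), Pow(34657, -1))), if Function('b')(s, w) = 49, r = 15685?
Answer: Add(Rational(7, 4951), Mul(Rational(-17751, 3841), Pow(3841, Rational(1, 2)))) ≈ -286.42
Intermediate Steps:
Add(Mul(-17751, Pow(Pow(Add(r, -11844), Rational(1, 2)), -1)), Mul(Function('b')(-2, -42), Pow(34657, -1))) = Add(Mul(-17751, Pow(Pow(Add(15685, -11844), Rational(1, 2)), -1)), Mul(49, Pow(34657, -1))) = Add(Mul(-17751, Pow(Pow(3841, Rational(1, 2)), -1)), Mul(49, Rational(1, 34657))) = Add(Mul(-17751, Mul(Rational(1, 3841), Pow(3841, Rational(1, 2)))), Rational(7, 4951)) = Add(Mul(Rational(-17751, 3841), Pow(3841, Rational(1, 2))), Rational(7, 4951)) = Add(Rational(7, 4951), Mul(Rational(-17751, 3841), Pow(3841, Rational(1, 2))))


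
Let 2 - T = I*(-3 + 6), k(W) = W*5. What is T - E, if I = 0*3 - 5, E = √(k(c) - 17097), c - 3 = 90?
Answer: 17 - 6*I*√462 ≈ 17.0 - 128.97*I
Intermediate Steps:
c = 93 (c = 3 + 90 = 93)
k(W) = 5*W
E = 6*I*√462 (E = √(5*93 - 17097) = √(465 - 17097) = √(-16632) = 6*I*√462 ≈ 128.97*I)
I = -5 (I = 0 - 5 = -5)
T = 17 (T = 2 - (-5)*(-3 + 6) = 2 - (-5)*3 = 2 - 1*(-15) = 2 + 15 = 17)
T - E = 17 - 6*I*√462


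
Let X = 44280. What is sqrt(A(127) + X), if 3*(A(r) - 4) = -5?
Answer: sqrt(398541)/3 ≈ 210.43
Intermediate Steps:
A(r) = 7/3 (A(r) = 4 + (1/3)*(-5) = 4 - 5/3 = 7/3)
sqrt(A(127) + X) = sqrt(7/3 + 44280) = sqrt(132847/3) = sqrt(398541)/3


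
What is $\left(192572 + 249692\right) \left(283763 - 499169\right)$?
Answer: $-95266319184$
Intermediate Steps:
$\left(192572 + 249692\right) \left(283763 - 499169\right) = 442264 \left(-215406\right) = -95266319184$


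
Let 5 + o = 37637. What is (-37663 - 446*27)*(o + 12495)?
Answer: -2491562535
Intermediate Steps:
o = 37632 (o = -5 + 37637 = 37632)
(-37663 - 446*27)*(o + 12495) = (-37663 - 446*27)*(37632 + 12495) = (-37663 - 12042)*50127 = -49705*50127 = -2491562535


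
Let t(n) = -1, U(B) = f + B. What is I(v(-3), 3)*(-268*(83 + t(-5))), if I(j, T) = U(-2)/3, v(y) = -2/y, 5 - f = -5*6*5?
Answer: -1120776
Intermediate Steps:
f = 155 (f = 5 - (-5*6)*5 = 5 - (-30)*5 = 5 - 1*(-150) = 5 + 150 = 155)
U(B) = 155 + B
I(j, T) = 51 (I(j, T) = (155 - 2)/3 = 153*(⅓) = 51)
I(v(-3), 3)*(-268*(83 + t(-5))) = 51*(-268*(83 - 1)) = 51*(-268*82) = 51*(-21976) = -1120776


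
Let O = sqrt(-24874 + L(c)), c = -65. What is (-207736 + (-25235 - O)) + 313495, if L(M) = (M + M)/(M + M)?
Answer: 80524 - I*sqrt(24873) ≈ 80524.0 - 157.71*I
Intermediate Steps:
L(M) = 1 (L(M) = (2*M)/((2*M)) = (2*M)*(1/(2*M)) = 1)
O = I*sqrt(24873) (O = sqrt(-24874 + 1) = sqrt(-24873) = I*sqrt(24873) ≈ 157.71*I)
(-207736 + (-25235 - O)) + 313495 = (-207736 + (-25235 - I*sqrt(24873))) + 313495 = (-232971 - I*sqrt(24873)) + 313495 = 80524 - I*sqrt(24873)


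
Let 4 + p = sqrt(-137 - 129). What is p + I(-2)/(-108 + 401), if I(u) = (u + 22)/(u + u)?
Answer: -1177/293 + I*sqrt(266) ≈ -4.0171 + 16.31*I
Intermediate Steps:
I(u) = (22 + u)/(2*u) (I(u) = (22 + u)/((2*u)) = (22 + u)*(1/(2*u)) = (22 + u)/(2*u))
p = -4 + I*sqrt(266) (p = -4 + sqrt(-137 - 129) = -4 + sqrt(-266) = -4 + I*sqrt(266) ≈ -4.0 + 16.31*I)
p + I(-2)/(-108 + 401) = (-4 + I*sqrt(266)) + ((1/2)*(22 - 2)/(-2))/(-108 + 401) = (-4 + I*sqrt(266)) + ((1/2)*(-1/2)*20)/293 = (-4 + I*sqrt(266)) + (1/293)*(-5) = (-4 + I*sqrt(266)) - 5/293 = -1177/293 + I*sqrt(266)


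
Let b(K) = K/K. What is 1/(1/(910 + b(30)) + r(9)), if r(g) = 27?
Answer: 911/24598 ≈ 0.037036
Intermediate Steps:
b(K) = 1
1/(1/(910 + b(30)) + r(9)) = 1/(1/(910 + 1) + 27) = 1/(1/911 + 27) = 1/(24598/911) = 911/24598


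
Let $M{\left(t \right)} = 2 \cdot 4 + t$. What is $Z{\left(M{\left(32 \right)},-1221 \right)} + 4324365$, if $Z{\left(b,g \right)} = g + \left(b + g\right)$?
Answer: $4321963$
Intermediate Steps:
$M{\left(t \right)} = 8 + t$
$Z{\left(b,g \right)} = b + 2 g$
$Z{\left(M{\left(32 \right)},-1221 \right)} + 4324365 = \left(\left(8 + 32\right) + 2 \left(-1221\right)\right) + 4324365 = \left(40 - 2442\right) + 4324365 = -2402 + 4324365 = 4321963$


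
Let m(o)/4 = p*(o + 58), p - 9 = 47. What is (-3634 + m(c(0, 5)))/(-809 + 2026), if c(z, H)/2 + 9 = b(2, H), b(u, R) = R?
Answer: 7566/1217 ≈ 6.2169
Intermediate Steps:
p = 56 (p = 9 + 47 = 56)
c(z, H) = -18 + 2*H
m(o) = 12992 + 224*o (m(o) = 4*(56*(o + 58)) = 4*(56*(58 + o)) = 4*(3248 + 56*o) = 12992 + 224*o)
(-3634 + m(c(0, 5)))/(-809 + 2026) = (-3634 + (12992 + 224*(-18 + 2*5)))/(-809 + 2026) = (-3634 + (12992 + 224*(-18 + 10)))/1217 = (-3634 + (12992 + 224*(-8)))*(1/1217) = (-3634 + (12992 - 1792))*(1/1217) = (-3634 + 11200)*(1/1217) = 7566*(1/1217) = 7566/1217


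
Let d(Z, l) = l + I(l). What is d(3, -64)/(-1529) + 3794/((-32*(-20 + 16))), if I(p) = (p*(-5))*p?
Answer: 4215329/97856 ≈ 43.077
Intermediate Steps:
I(p) = -5*p² (I(p) = (-5*p)*p = -5*p²)
d(Z, l) = l - 5*l²
d(3, -64)/(-1529) + 3794/((-32*(-20 + 16))) = -64*(1 - 5*(-64))/(-1529) + 3794/((-32*(-20 + 16))) = -64*(1 + 320)*(-1/1529) + 3794/((-32*(-4))) = -64*321*(-1/1529) + 3794/128 = -20544*(-1/1529) + 3794*(1/128) = 20544/1529 + 1897/64 = 4215329/97856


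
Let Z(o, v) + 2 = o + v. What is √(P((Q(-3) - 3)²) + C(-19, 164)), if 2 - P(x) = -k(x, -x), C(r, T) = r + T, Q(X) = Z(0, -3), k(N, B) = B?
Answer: √83 ≈ 9.1104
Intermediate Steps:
Z(o, v) = -2 + o + v (Z(o, v) = -2 + (o + v) = -2 + o + v)
Q(X) = -5 (Q(X) = -2 + 0 - 3 = -5)
C(r, T) = T + r
P(x) = 2 - x (P(x) = 2 - (-1)*(-x) = 2 - x)
√(P((Q(-3) - 3)²) + C(-19, 164)) = √((2 - (-5 - 3)²) + (164 - 19)) = √((2 - 1*(-8)²) + 145) = √((2 - 1*64) + 145) = √((2 - 64) + 145) = √(-62 + 145) = √83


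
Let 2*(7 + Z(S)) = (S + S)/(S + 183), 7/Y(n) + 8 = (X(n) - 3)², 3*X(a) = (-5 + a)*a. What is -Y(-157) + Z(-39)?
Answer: -25067140669/3447629616 ≈ -7.2708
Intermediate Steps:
X(a) = a*(-5 + a)/3 (X(a) = ((-5 + a)*a)/3 = (a*(-5 + a))/3 = a*(-5 + a)/3)
Y(n) = 7/(-8 + (-3 + n*(-5 + n)/3)²) (Y(n) = 7/(-8 + (n*(-5 + n)/3 - 3)²) = 7/(-8 + (-3 + n*(-5 + n)/3)²))
Z(S) = -7 + S/(183 + S) (Z(S) = -7 + ((S + S)/(S + 183))/2 = -7 + ((2*S)/(183 + S))/2 = -7 + (2*S/(183 + S))/2 = -7 + S/(183 + S))
-Y(-157) + Z(-39) = -63/(-72 + (-9 - 157*(-5 - 157))²) + 3*(-427 - 2*(-39))/(183 - 39) = -63/(-72 + (-9 - 157*(-162))²) + 3*(-427 + 78)/144 = -63/(-72 + (-9 + 25434)²) + 3*(1/144)*(-349) = -63/(-72 + 25425²) - 349/48 = -63/(-72 + 646430625) - 349/48 = -63/646430553 - 349/48 = -1*7/71825617 - 349/48 = -7/71825617 - 349/48 = -25067140669/3447629616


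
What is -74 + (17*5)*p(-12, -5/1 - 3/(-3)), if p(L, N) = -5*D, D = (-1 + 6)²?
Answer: -10699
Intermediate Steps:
D = 25 (D = 5² = 25)
p(L, N) = -125 (p(L, N) = -5*25 = -125)
-74 + (17*5)*p(-12, -5/1 - 3/(-3)) = -74 + (17*5)*(-125) = -74 + 85*(-125) = -74 - 10625 = -10699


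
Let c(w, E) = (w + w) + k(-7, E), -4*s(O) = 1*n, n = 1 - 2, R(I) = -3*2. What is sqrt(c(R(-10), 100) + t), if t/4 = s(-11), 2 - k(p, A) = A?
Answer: I*sqrt(109) ≈ 10.44*I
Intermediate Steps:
R(I) = -6
n = -1
k(p, A) = 2 - A
s(O) = 1/4 (s(O) = -(-1)/4 = -1/4*(-1) = 1/4)
t = 1 (t = 4*(1/4) = 1)
c(w, E) = 2 - E + 2*w (c(w, E) = (w + w) + (2 - E) = 2*w + (2 - E) = 2 - E + 2*w)
sqrt(c(R(-10), 100) + t) = sqrt((2 - 1*100 + 2*(-6)) + 1) = sqrt((2 - 100 - 12) + 1) = sqrt(-110 + 1) = sqrt(-109) = I*sqrt(109)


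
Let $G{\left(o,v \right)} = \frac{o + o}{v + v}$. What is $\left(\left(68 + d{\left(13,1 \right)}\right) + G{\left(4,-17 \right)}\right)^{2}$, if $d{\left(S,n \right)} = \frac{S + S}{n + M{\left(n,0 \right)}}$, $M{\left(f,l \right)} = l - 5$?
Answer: $\frac{4338889}{1156} \approx 3753.4$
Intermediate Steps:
$M{\left(f,l \right)} = -5 + l$
$d{\left(S,n \right)} = \frac{2 S}{-5 + n}$ ($d{\left(S,n \right)} = \frac{S + S}{n + \left(-5 + 0\right)} = \frac{2 S}{n - 5} = \frac{2 S}{-5 + n}$)
$G{\left(o,v \right)} = \frac{o}{v}$ ($G{\left(o,v \right)} = \frac{2 o}{2 v} = 2 o \frac{1}{2 v} = \frac{o}{v}$)
$\left(\left(68 + d{\left(13,1 \right)}\right) + G{\left(4,-17 \right)}\right)^{2} = \left(\left(68 + 2 \cdot 13 \frac{1}{-5 + 1}\right) + \frac{4}{-17}\right)^{2} = \left(\left(68 + 2 \cdot 13 \frac{1}{-4}\right) + 4 \left(- \frac{1}{17}\right)\right)^{2} = \left(\left(68 + 2 \cdot 13 \left(- \frac{1}{4}\right)\right) - \frac{4}{17}\right)^{2} = \left(\left(68 - \frac{13}{2}\right) - \frac{4}{17}\right)^{2} = \left(\frac{123}{2} - \frac{4}{17}\right)^{2} = \left(\frac{2083}{34}\right)^{2} = \frac{4338889}{1156}$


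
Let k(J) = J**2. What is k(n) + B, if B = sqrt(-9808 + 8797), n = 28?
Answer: 784 + I*sqrt(1011) ≈ 784.0 + 31.796*I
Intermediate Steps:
B = I*sqrt(1011) (B = sqrt(-1011) = I*sqrt(1011) ≈ 31.796*I)
k(n) + B = 28**2 + I*sqrt(1011) = 784 + I*sqrt(1011)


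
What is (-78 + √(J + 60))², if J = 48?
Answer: 6192 - 936*√3 ≈ 4570.8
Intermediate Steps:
(-78 + √(J + 60))² = (-78 + √(48 + 60))² = (-78 + √108)² = (-78 + 6*√3)²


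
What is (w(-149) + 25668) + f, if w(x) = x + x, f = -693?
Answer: 24677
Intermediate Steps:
w(x) = 2*x
(w(-149) + 25668) + f = (2*(-149) + 25668) - 693 = (-298 + 25668) - 693 = 25370 - 693 = 24677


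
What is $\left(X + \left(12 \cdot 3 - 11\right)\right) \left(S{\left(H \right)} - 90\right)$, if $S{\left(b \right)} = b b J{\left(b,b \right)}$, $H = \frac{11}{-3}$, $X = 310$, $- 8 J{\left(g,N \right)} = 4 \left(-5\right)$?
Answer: $- \frac{340025}{18} \approx -18890.0$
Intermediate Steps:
$J{\left(g,N \right)} = \frac{5}{2}$ ($J{\left(g,N \right)} = - \frac{4 \left(-5\right)}{8} = \left(- \frac{1}{8}\right) \left(-20\right) = \frac{5}{2}$)
$H = - \frac{11}{3}$ ($H = 11 \left(- \frac{1}{3}\right) = - \frac{11}{3} \approx -3.6667$)
$S{\left(b \right)} = \frac{5 b^{2}}{2}$ ($S{\left(b \right)} = b b \frac{5}{2} = b^{2} \cdot \frac{5}{2} = \frac{5 b^{2}}{2}$)
$\left(X + \left(12 \cdot 3 - 11\right)\right) \left(S{\left(H \right)} - 90\right) = \left(310 + \left(12 \cdot 3 - 11\right)\right) \left(\frac{5 \left(- \frac{11}{3}\right)^{2}}{2} - 90\right) = \left(310 + \left(36 - 11\right)\right) \left(\frac{5}{2} \cdot \frac{121}{9} - 90\right) = \left(310 + 25\right) \left(\frac{605}{18} - 90\right) = 335 \left(- \frac{1015}{18}\right) = - \frac{340025}{18}$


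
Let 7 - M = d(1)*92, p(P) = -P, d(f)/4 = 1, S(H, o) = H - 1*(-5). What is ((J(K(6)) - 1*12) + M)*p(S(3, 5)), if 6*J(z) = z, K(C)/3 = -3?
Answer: 2996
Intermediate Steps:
K(C) = -9 (K(C) = 3*(-3) = -9)
S(H, o) = 5 + H (S(H, o) = H + 5 = 5 + H)
d(f) = 4 (d(f) = 4*1 = 4)
J(z) = z/6
M = -361 (M = 7 - 4*92 = 7 - 1*368 = 7 - 368 = -361)
((J(K(6)) - 1*12) + M)*p(S(3, 5)) = (((⅙)*(-9) - 1*12) - 361)*(-(5 + 3)) = ((-3/2 - 12) - 361)*(-1*8) = (-27/2 - 361)*(-8) = -749/2*(-8) = 2996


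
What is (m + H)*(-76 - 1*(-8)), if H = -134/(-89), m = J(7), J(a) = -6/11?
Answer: -63920/979 ≈ -65.291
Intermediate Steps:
J(a) = -6/11 (J(a) = -6*1/11 = -6/11)
m = -6/11 ≈ -0.54545
H = 134/89 (H = -134*(-1/89) = 134/89 ≈ 1.5056)
(m + H)*(-76 - 1*(-8)) = (-6/11 + 134/89)*(-76 - 1*(-8)) = 940*(-76 + 8)/979 = (940/979)*(-68) = -63920/979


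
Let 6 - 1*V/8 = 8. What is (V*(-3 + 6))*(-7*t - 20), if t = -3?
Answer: -48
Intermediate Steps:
V = -16 (V = 48 - 8*8 = 48 - 64 = -16)
(V*(-3 + 6))*(-7*t - 20) = (-16*(-3 + 6))*(-7*(-3) - 20) = (-16*3)*(21 - 20) = -48*1 = -48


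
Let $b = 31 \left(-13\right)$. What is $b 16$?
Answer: $-6448$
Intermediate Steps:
$b = -403$
$b 16 = \left(-403\right) 16 = -6448$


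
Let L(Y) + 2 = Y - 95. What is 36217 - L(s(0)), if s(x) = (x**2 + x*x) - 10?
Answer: 36324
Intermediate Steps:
s(x) = -10 + 2*x**2 (s(x) = (x**2 + x**2) - 10 = 2*x**2 - 10 = -10 + 2*x**2)
L(Y) = -97 + Y (L(Y) = -2 + (Y - 95) = -2 + (-95 + Y) = -97 + Y)
36217 - L(s(0)) = 36217 - (-97 + (-10 + 2*0**2)) = 36217 - (-97 + (-10 + 2*0)) = 36217 - (-97 + (-10 + 0)) = 36217 - (-97 - 10) = 36217 - 1*(-107) = 36217 + 107 = 36324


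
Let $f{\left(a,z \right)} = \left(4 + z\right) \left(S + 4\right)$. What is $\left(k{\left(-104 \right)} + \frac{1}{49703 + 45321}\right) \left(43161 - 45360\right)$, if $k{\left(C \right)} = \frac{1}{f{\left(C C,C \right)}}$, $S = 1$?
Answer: $\frac{51964569}{11878000} \approx 4.3749$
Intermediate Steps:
$f{\left(a,z \right)} = 20 + 5 z$ ($f{\left(a,z \right)} = \left(4 + z\right) \left(1 + 4\right) = \left(4 + z\right) 5 = 20 + 5 z$)
$k{\left(C \right)} = \frac{1}{20 + 5 C}$
$\left(k{\left(-104 \right)} + \frac{1}{49703 + 45321}\right) \left(43161 - 45360\right) = \left(\frac{1}{5 \left(4 - 104\right)} + \frac{1}{49703 + 45321}\right) \left(43161 - 45360\right) = \left(\frac{1}{5 \left(-100\right)} + \frac{1}{95024}\right) \left(-2199\right) = \left(\frac{1}{5} \left(- \frac{1}{100}\right) + \frac{1}{95024}\right) \left(-2199\right) = \left(- \frac{1}{500} + \frac{1}{95024}\right) \left(-2199\right) = \left(- \frac{23631}{11878000}\right) \left(-2199\right) = \frac{51964569}{11878000}$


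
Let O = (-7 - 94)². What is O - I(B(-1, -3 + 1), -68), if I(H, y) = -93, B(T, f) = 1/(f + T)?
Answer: 10294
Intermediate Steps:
B(T, f) = 1/(T + f)
O = 10201 (O = (-101)² = 10201)
O - I(B(-1, -3 + 1), -68) = 10201 - 1*(-93) = 10201 + 93 = 10294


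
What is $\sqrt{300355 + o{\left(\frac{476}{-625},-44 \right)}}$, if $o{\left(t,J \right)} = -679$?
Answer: $2 \sqrt{74919} \approx 547.43$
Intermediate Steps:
$\sqrt{300355 + o{\left(\frac{476}{-625},-44 \right)}} = \sqrt{300355 - 679} = \sqrt{299676} = 2 \sqrt{74919}$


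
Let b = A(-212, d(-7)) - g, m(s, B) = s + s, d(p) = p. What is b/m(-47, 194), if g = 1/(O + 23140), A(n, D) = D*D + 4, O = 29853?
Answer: -1404314/2490671 ≈ -0.56383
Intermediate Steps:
m(s, B) = 2*s
A(n, D) = 4 + D² (A(n, D) = D² + 4 = 4 + D²)
g = 1/52993 (g = 1/(29853 + 23140) = 1/52993 ≈ 1.8870e-5)
b = 2808628/52993 (b = (4 + (-7)²) - 1*1/52993 = (4 + 49) - 1/52993 = 53 - 1/52993 = 2808628/52993 ≈ 53.000)
b/m(-47, 194) = 2808628/(52993*((2*(-47)))) = (2808628/52993)/(-94) = (2808628/52993)*(-1/94) = -1404314/2490671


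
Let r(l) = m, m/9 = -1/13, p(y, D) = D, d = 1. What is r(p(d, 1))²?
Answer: 81/169 ≈ 0.47929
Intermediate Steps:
m = -9/13 (m = 9*(-1/13) = -9/13 ≈ -0.69231)
r(l) = -9/13
r(p(d, 1))² = (-9/13)² = 81/169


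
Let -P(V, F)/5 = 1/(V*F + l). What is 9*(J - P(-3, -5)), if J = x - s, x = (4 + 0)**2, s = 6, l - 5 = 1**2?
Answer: 645/7 ≈ 92.143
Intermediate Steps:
l = 6 (l = 5 + 1**2 = 5 + 1 = 6)
P(V, F) = -5/(6 + F*V) (P(V, F) = -5/(V*F + 6) = -5/(F*V + 6) = -5/(6 + F*V))
x = 16 (x = 4**2 = 16)
J = 10 (J = 16 - 1*6 = 16 - 6 = 10)
9*(J - P(-3, -5)) = 9*(10 - (-5)/(6 - 5*(-3))) = 9*(10 - (-5)/(6 + 15)) = 9*(10 - (-5)/21) = 9*(10 - 1*(-5/21)) = 9*(10 + 5/21) = 9*(215/21) = 645/7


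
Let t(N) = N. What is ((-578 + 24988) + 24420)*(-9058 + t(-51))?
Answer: -444792470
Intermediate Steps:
((-578 + 24988) + 24420)*(-9058 + t(-51)) = ((-578 + 24988) + 24420)*(-9058 - 51) = (24410 + 24420)*(-9109) = 48830*(-9109) = -444792470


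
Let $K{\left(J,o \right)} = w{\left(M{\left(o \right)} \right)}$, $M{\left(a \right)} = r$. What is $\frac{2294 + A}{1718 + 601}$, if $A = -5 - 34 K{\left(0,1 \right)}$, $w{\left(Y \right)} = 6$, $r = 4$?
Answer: $\frac{695}{773} \approx 0.89909$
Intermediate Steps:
$M{\left(a \right)} = 4$
$K{\left(J,o \right)} = 6$
$A = -209$ ($A = -5 - 204 = -209$)
$\frac{2294 + A}{1718 + 601} = \frac{2294 - 209}{1718 + 601} = \frac{2085}{2319} = 2085 \cdot \frac{1}{2319} = \frac{695}{773}$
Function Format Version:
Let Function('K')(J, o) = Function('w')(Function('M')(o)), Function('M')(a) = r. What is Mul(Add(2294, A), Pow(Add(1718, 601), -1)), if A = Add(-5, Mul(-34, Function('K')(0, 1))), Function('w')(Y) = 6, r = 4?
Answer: Rational(695, 773) ≈ 0.89909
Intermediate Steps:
Function('M')(a) = 4
Function('K')(J, o) = 6
A = -209 (A = Add(-5, Mul(-34, 6)) = Add(-5, -204) = -209)
Mul(Add(2294, A), Pow(Add(1718, 601), -1)) = Mul(Add(2294, -209), Pow(Add(1718, 601), -1)) = Mul(2085, Pow(2319, -1)) = Mul(2085, Rational(1, 2319)) = Rational(695, 773)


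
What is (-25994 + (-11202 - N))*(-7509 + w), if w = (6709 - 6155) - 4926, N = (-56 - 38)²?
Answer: 546906192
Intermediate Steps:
N = 8836 (N = (-94)² = 8836)
w = -4372 (w = 554 - 4926 = -4372)
(-25994 + (-11202 - N))*(-7509 + w) = (-25994 + (-11202 - 1*8836))*(-7509 - 4372) = (-25994 + (-11202 - 8836))*(-11881) = (-25994 - 20038)*(-11881) = -46032*(-11881) = 546906192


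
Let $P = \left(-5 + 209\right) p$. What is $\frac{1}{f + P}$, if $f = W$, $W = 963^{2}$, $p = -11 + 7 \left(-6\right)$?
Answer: $\frac{1}{916557} \approx 1.091 \cdot 10^{-6}$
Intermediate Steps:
$p = -53$ ($p = -11 - 42 = -53$)
$W = 927369$
$P = -10812$ ($P = \left(-5 + 209\right) \left(-53\right) = 204 \left(-53\right) = -10812$)
$f = 927369$
$\frac{1}{f + P} = \frac{1}{927369 - 10812} = \frac{1}{916557}$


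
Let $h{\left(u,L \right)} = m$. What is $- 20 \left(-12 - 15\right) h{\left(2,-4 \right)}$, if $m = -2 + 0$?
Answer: $-1080$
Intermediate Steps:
$m = -2$
$h{\left(u,L \right)} = -2$
$- 20 \left(-12 - 15\right) h{\left(2,-4 \right)} = - 20 \left(-12 - 15\right) \left(-2\right) = \left(-20\right) \left(-27\right) \left(-2\right) = 540 \left(-2\right) = -1080$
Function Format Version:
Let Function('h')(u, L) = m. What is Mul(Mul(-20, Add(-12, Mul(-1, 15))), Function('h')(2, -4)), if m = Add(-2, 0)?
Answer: -1080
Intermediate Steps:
m = -2
Function('h')(u, L) = -2
Mul(Mul(-20, Add(-12, Mul(-1, 15))), Function('h')(2, -4)) = Mul(Mul(-20, Add(-12, Mul(-1, 15))), -2) = Mul(Mul(-20, Add(-12, -15)), -2) = Mul(Mul(-20, -27), -2) = Mul(540, -2) = -1080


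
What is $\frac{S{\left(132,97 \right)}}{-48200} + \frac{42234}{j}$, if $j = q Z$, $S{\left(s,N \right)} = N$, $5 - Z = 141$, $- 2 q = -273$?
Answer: $- \frac{169789959}{74565400} \approx -2.2771$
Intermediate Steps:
$q = \frac{273}{2}$ ($q = \left(- \frac{1}{2}\right) \left(-273\right) = \frac{273}{2} \approx 136.5$)
$Z = -136$ ($Z = 5 - 141 = -136$)
$j = -18564$ ($j = \frac{273}{2} \left(-136\right) = -18564$)
$\frac{S{\left(132,97 \right)}}{-48200} + \frac{42234}{j} = \frac{97}{-48200} + \frac{42234}{-18564} = 97 \left(- \frac{1}{48200}\right) + 42234 \left(- \frac{1}{18564}\right) = - \frac{97}{48200} - \frac{7039}{3094} = - \frac{169789959}{74565400}$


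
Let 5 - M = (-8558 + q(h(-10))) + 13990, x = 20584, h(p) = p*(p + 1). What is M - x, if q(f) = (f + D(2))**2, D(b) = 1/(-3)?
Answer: -306460/9 ≈ -34051.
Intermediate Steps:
D(b) = -1/3
h(p) = p*(1 + p)
q(f) = (-1/3 + f)**2 (q(f) = (f - 1/3)**2 = (-1/3 + f)**2)
M = -121204/9 (M = 5 - ((-8558 + (-1 + 3*(-10*(1 - 10)))**2/9) + 13990) = 5 - ((-8558 + (-1 + 3*(-10*(-9)))**2/9) + 13990) = 5 - ((-8558 + (-1 + 3*90)**2/9) + 13990) = 5 - ((-8558 + (-1 + 270)**2/9) + 13990) = 5 - ((-8558 + (1/9)*269**2) + 13990) = 5 - ((-8558 + (1/9)*72361) + 13990) = 5 - ((-8558 + 72361/9) + 13990) = 5 - (-4661/9 + 13990) = 5 - 1*121249/9 = 5 - 121249/9 = -121204/9 ≈ -13467.)
M - x = -121204/9 - 1*20584 = -121204/9 - 20584 = -306460/9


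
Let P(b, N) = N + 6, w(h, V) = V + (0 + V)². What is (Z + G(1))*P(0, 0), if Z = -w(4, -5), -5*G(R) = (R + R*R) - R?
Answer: -606/5 ≈ -121.20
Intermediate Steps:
w(h, V) = V + V²
G(R) = -R²/5 (G(R) = -((R + R*R) - R)/5 = -((R + R²) - R)/5 = -R²/5)
P(b, N) = 6 + N
Z = -20 (Z = -(-5)*(1 - 5) = -(-5)*(-4) = -1*20 = -20)
(Z + G(1))*P(0, 0) = (-20 - ⅕*1²)*(6 + 0) = (-20 - ⅕*1)*6 = (-20 - ⅕)*6 = -101/5*6 = -606/5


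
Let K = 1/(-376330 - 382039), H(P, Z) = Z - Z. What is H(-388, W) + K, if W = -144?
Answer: -1/758369 ≈ -1.3186e-6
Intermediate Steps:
H(P, Z) = 0
K = -1/758369 (K = 1/(-758369) = -1/758369 ≈ -1.3186e-6)
H(-388, W) + K = 0 - 1/758369 = -1/758369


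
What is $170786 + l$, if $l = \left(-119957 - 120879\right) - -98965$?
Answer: $28915$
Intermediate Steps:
$l = -141871$ ($l = -240836 + 98965 = -141871$)
$170786 + l = 170786 - 141871 = 28915$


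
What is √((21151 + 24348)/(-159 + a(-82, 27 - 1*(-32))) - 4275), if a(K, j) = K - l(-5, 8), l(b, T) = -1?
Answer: I*√16072485/60 ≈ 66.818*I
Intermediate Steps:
a(K, j) = 1 + K (a(K, j) = K - 1*(-1) = K + 1 = 1 + K)
√((21151 + 24348)/(-159 + a(-82, 27 - 1*(-32))) - 4275) = √((21151 + 24348)/(-159 + (1 - 82)) - 4275) = √(45499/(-159 - 81) - 4275) = √(45499/(-240) - 4275) = √(45499*(-1/240) - 4275) = √(-45499/240 - 4275) = √(-1071499/240) = I*√16072485/60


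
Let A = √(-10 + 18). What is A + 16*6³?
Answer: 3456 + 2*√2 ≈ 3458.8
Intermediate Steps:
A = 2*√2 (A = √8 = 2*√2 ≈ 2.8284)
A + 16*6³ = 2*√2 + 16*6³ = 2*√2 + 16*216 = 2*√2 + 3456 = 3456 + 2*√2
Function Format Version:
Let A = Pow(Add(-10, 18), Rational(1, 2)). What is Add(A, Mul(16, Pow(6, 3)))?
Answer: Add(3456, Mul(2, Pow(2, Rational(1, 2)))) ≈ 3458.8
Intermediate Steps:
A = Mul(2, Pow(2, Rational(1, 2))) (A = Pow(8, Rational(1, 2)) = Mul(2, Pow(2, Rational(1, 2))) ≈ 2.8284)
Add(A, Mul(16, Pow(6, 3))) = Add(Mul(2, Pow(2, Rational(1, 2))), Mul(16, Pow(6, 3))) = Add(Mul(2, Pow(2, Rational(1, 2))), Mul(16, 216)) = Add(Mul(2, Pow(2, Rational(1, 2))), 3456) = Add(3456, Mul(2, Pow(2, Rational(1, 2))))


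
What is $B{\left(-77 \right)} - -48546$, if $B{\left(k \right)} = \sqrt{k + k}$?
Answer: $48546 + i \sqrt{154} \approx 48546.0 + 12.41 i$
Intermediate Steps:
$B{\left(k \right)} = \sqrt{2} \sqrt{k}$ ($B{\left(k \right)} = \sqrt{2 k} = \sqrt{2} \sqrt{k}$)
$B{\left(-77 \right)} - -48546 = \sqrt{2} \sqrt{-77} - -48546 = \sqrt{2} i \sqrt{77} + 48546 = i \sqrt{154} + 48546 = 48546 + i \sqrt{154}$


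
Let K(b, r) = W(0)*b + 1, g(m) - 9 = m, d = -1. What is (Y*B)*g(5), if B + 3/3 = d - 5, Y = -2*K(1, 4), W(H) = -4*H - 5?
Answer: -784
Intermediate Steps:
W(H) = -5 - 4*H
g(m) = 9 + m
K(b, r) = 1 - 5*b (K(b, r) = (-5 - 4*0)*b + 1 = (-5 + 0)*b + 1 = -5*b + 1 = 1 - 5*b)
Y = 8 (Y = -2*(1 - 5*1) = -2*(1 - 5) = -2*(-4) = 8)
B = -7 (B = -1 + (-1 - 5) = -1 - 6 = -7)
(Y*B)*g(5) = (8*(-7))*(9 + 5) = -56*14 = -784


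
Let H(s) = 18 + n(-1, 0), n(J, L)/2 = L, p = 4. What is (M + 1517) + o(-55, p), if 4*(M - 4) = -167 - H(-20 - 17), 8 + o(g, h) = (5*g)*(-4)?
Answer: 10267/4 ≈ 2566.8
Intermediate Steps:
n(J, L) = 2*L
H(s) = 18 (H(s) = 18 + 2*0 = 18 + 0 = 18)
o(g, h) = -8 - 20*g (o(g, h) = -8 + (5*g)*(-4) = -8 - 20*g)
M = -169/4 (M = 4 + (-167 - 1*18)/4 = 4 + (-167 - 18)/4 = 4 + (1/4)*(-185) = 4 - 185/4 = -169/4 ≈ -42.250)
(M + 1517) + o(-55, p) = (-169/4 + 1517) + (-8 - 20*(-55)) = 5899/4 + (-8 + 1100) = 5899/4 + 1092 = 10267/4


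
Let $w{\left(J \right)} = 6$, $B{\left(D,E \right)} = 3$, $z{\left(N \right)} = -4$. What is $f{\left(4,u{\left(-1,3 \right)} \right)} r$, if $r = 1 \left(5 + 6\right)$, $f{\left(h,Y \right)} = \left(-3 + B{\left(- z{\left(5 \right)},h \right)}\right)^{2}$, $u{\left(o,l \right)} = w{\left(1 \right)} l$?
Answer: $0$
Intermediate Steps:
$u{\left(o,l \right)} = 6 l$
$f{\left(h,Y \right)} = 0$ ($f{\left(h,Y \right)} = \left(-3 + 3\right)^{2} = 0^{2} = 0$)
$r = 11$ ($r = 1 \cdot 11 = 11$)
$f{\left(4,u{\left(-1,3 \right)} \right)} r = 0 \cdot 11 = 0$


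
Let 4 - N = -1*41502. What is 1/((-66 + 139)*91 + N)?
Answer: 1/48149 ≈ 2.0769e-5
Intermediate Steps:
N = 41506 (N = 4 - (-1)*41502 = 4 - 1*(-41502) = 4 + 41502 = 41506)
1/((-66 + 139)*91 + N) = 1/((-66 + 139)*91 + 41506) = 1/(73*91 + 41506) = 1/(6643 + 41506) = 1/48149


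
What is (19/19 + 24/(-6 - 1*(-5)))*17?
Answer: -391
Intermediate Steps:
(19/19 + 24/(-6 - 1*(-5)))*17 = (19*(1/19) + 24/(-6 + 5))*17 = (1 + 24/(-1))*17 = (1 + 24*(-1))*17 = (1 - 24)*17 = -23*17 = -391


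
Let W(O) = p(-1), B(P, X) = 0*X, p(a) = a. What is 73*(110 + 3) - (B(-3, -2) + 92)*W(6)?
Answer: 8341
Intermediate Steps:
B(P, X) = 0
W(O) = -1
73*(110 + 3) - (B(-3, -2) + 92)*W(6) = 73*(110 + 3) - (0 + 92)*(-1) = 73*113 - 92*(-1) = 8249 - 1*(-92) = 8249 + 92 = 8341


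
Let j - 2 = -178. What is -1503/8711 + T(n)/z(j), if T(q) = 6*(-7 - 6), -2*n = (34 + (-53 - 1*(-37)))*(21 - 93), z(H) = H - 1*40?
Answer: 59135/313596 ≈ 0.18857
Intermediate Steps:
j = -176 (j = 2 - 178 = -176)
z(H) = -40 + H (z(H) = H - 40 = -40 + H)
n = 648 (n = -(34 + (-53 - 1*(-37)))*(21 - 93)/2 = -(34 + (-53 + 37))*(-72)/2 = -(34 - 16)*(-72)/2 = -9*(-72) = -1/2*(-1296) = 648)
T(q) = -78 (T(q) = 6*(-13) = -78)
-1503/8711 + T(n)/z(j) = -1503/8711 - 78/(-40 - 176) = -1503*1/8711 - 78/(-216) = -1503/8711 - 78*(-1/216) = -1503/8711 + 13/36 = 59135/313596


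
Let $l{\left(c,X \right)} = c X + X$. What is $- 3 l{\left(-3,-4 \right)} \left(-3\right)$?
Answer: $72$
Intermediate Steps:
$l{\left(c,X \right)} = X + X c$ ($l{\left(c,X \right)} = X c + X = X + X c$)
$- 3 l{\left(-3,-4 \right)} \left(-3\right) = - 3 \left(- 4 \left(1 - 3\right)\right) \left(-3\right) = - 3 \left(\left(-4\right) \left(-2\right)\right) \left(-3\right) = \left(-3\right) 8 \left(-3\right) = \left(-24\right) \left(-3\right) = 72$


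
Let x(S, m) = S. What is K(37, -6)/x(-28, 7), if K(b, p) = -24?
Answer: 6/7 ≈ 0.85714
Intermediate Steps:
K(37, -6)/x(-28, 7) = -24/(-28) = -24*(-1/28) = 6/7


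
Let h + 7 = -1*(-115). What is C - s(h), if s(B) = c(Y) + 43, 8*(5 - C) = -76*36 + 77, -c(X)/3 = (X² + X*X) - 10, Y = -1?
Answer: 2163/8 ≈ 270.38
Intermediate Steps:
c(X) = 30 - 6*X² (c(X) = -3*((X² + X*X) - 10) = -3*((X² + X²) - 10) = -3*(2*X² - 10) = -3*(-10 + 2*X²) = 30 - 6*X²)
h = 108 (h = -7 - 1*(-115) = -7 + 115 = 108)
C = 2699/8 (C = 5 - (-76*36 + 77)/8 = 5 - (-2736 + 77)/8 = 5 - ⅛*(-2659) = 5 + 2659/8 = 2699/8 ≈ 337.38)
s(B) = 67 (s(B) = (30 - 6*(-1)²) + 43 = (30 - 6*1) + 43 = (30 - 6) + 43 = 24 + 43 = 67)
C - s(h) = 2699/8 - 1*67 = 2699/8 - 67 = 2163/8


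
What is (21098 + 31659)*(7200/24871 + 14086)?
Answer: 18482892972242/24871 ≈ 7.4315e+8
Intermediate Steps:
(21098 + 31659)*(7200/24871 + 14086) = 52757*(7200*(1/24871) + 14086) = 52757*(7200/24871 + 14086) = 52757*(350340106/24871) = 18482892972242/24871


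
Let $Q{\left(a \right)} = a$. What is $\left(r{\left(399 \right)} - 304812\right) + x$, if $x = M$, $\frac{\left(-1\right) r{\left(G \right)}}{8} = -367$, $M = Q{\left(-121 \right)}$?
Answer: $-301997$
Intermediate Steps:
$M = -121$
$r{\left(G \right)} = 2936$ ($r{\left(G \right)} = \left(-8\right) \left(-367\right) = 2936$)
$x = -121$
$\left(r{\left(399 \right)} - 304812\right) + x = \left(2936 - 304812\right) - 121 = -301876 - 121 = -301997$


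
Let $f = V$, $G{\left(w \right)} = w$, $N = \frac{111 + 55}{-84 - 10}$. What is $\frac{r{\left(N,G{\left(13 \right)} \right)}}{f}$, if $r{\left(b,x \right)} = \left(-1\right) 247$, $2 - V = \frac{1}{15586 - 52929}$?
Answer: $- \frac{9223721}{74687} \approx -123.5$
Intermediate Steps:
$N = - \frac{83}{47}$ ($N = \frac{166}{-94} = 166 \left(- \frac{1}{94}\right) = - \frac{83}{47} \approx -1.766$)
$V = \frac{74687}{37343}$ ($V = 2 - \frac{1}{15586 - 52929} = 2 - \frac{1}{-37343} = 2 - - \frac{1}{37343} = 2 + \frac{1}{37343} = \frac{74687}{37343} \approx 2.0$)
$f = \frac{74687}{37343} \approx 2.0$
$r{\left(b,x \right)} = -247$
$\frac{r{\left(N,G{\left(13 \right)} \right)}}{f} = - \frac{247}{\frac{74687}{37343}} = \left(-247\right) \frac{37343}{74687} = - \frac{9223721}{74687}$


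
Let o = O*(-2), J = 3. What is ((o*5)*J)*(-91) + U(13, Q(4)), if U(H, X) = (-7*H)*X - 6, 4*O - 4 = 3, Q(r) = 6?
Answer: 8451/2 ≈ 4225.5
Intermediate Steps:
O = 7/4 (O = 1 + (¼)*3 = 1 + ¾ = 7/4 ≈ 1.7500)
o = -7/2 (o = (7/4)*(-2) = -7/2 ≈ -3.5000)
U(H, X) = -6 - 7*H*X (U(H, X) = -7*H*X - 6 = -6 - 7*H*X)
((o*5)*J)*(-91) + U(13, Q(4)) = (-7/2*5*3)*(-91) + (-6 - 7*13*6) = -35/2*3*(-91) + (-6 - 546) = -105/2*(-91) - 552 = 9555/2 - 552 = 8451/2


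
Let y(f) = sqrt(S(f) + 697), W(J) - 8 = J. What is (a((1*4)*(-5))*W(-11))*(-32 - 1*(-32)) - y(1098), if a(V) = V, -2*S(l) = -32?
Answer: -sqrt(713) ≈ -26.702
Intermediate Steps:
W(J) = 8 + J
S(l) = 16 (S(l) = -1/2*(-32) = 16)
y(f) = sqrt(713) (y(f) = sqrt(16 + 697) = sqrt(713))
(a((1*4)*(-5))*W(-11))*(-32 - 1*(-32)) - y(1098) = (((1*4)*(-5))*(8 - 11))*(-32 - 1*(-32)) - sqrt(713) = ((4*(-5))*(-3))*(-32 + 32) - sqrt(713) = -20*(-3)*0 - sqrt(713) = 60*0 - sqrt(713) = 0 - sqrt(713) = -sqrt(713)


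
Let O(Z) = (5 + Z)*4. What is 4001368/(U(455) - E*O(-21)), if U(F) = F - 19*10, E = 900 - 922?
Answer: -4001368/1143 ≈ -3500.8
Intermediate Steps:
O(Z) = 20 + 4*Z
E = -22
U(F) = -190 + F (U(F) = F - 190 = -190 + F)
4001368/(U(455) - E*O(-21)) = 4001368/((-190 + 455) - (-22)*(20 + 4*(-21))) = 4001368/(265 - (-22)*(20 - 84)) = 4001368/(265 - (-22)*(-64)) = 4001368/(265 - 1*1408) = 4001368/(265 - 1408) = 4001368/(-1143) = 4001368*(-1/1143) = -4001368/1143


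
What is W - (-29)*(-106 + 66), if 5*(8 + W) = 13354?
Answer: 7514/5 ≈ 1502.8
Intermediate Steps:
W = 13314/5 (W = -8 + (⅕)*13354 = -8 + 13354/5 = 13314/5 ≈ 2662.8)
W - (-29)*(-106 + 66) = 13314/5 - (-29)*(-106 + 66) = 13314/5 - (-29)*(-40) = 13314/5 - 1*1160 = 13314/5 - 1160 = 7514/5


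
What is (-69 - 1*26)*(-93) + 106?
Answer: 8941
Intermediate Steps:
(-69 - 1*26)*(-93) + 106 = (-69 - 26)*(-93) + 106 = -95*(-93) + 106 = 8835 + 106 = 8941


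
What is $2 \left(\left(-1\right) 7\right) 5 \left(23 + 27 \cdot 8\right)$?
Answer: $-16730$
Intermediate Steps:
$2 \left(\left(-1\right) 7\right) 5 \left(23 + 27 \cdot 8\right) = 2 \left(-7\right) 5 \left(23 + 216\right) = \left(-14\right) 5 \cdot 239 = \left(-70\right) 239 = -16730$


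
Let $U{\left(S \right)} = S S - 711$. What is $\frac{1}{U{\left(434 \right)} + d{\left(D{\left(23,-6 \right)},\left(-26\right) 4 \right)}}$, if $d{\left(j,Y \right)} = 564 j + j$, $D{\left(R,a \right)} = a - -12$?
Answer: $\frac{1}{191035} \approx 5.2346 \cdot 10^{-6}$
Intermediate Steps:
$D{\left(R,a \right)} = 12 + a$ ($D{\left(R,a \right)} = a + 12 = 12 + a$)
$U{\left(S \right)} = -711 + S^{2}$ ($U{\left(S \right)} = S^{2} - 711 = -711 + S^{2}$)
$d{\left(j,Y \right)} = 565 j$
$\frac{1}{U{\left(434 \right)} + d{\left(D{\left(23,-6 \right)},\left(-26\right) 4 \right)}} = \frac{1}{\left(-711 + 434^{2}\right) + 565 \left(12 - 6\right)} = \frac{1}{\left(-711 + 188356\right) + 565 \cdot 6} = \frac{1}{187645 + 3390} = \frac{1}{191035}$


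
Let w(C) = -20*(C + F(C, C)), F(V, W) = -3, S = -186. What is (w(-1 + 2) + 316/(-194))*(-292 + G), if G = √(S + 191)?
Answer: -1086824/97 + 3722*√5/97 ≈ -11119.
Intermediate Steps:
w(C) = 60 - 20*C (w(C) = -20*(C - 3) = -20*(-3 + C) = 60 - 20*C)
G = √5 (G = √(-186 + 191) = √5 ≈ 2.2361)
(w(-1 + 2) + 316/(-194))*(-292 + G) = ((60 - 20*(-1 + 2)) + 316/(-194))*(-292 + √5) = ((60 - 20*1) + 316*(-1/194))*(-292 + √5) = ((60 - 20) - 158/97)*(-292 + √5) = (40 - 158/97)*(-292 + √5) = 3722*(-292 + √5)/97 = -1086824/97 + 3722*√5/97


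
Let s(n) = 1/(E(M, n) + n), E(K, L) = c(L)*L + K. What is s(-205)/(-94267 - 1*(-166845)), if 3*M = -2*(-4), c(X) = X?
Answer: 3/9106216504 ≈ 3.2945e-10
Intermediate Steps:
M = 8/3 (M = (-2*(-4))/3 = (⅓)*8 = 8/3 ≈ 2.6667)
E(K, L) = K + L² (E(K, L) = L*L + K = L² + K = K + L²)
s(n) = 1/(8/3 + n + n²) (s(n) = 1/((8/3 + n²) + n) = 1/(8/3 + n + n²))
s(-205)/(-94267 - 1*(-166845)) = (3/(8 + 3*(-205) + 3*(-205)²))/(-94267 - 1*(-166845)) = (3/(8 - 615 + 3*42025))/(-94267 + 166845) = (3/(8 - 615 + 126075))/72578 = (3/125468)*(1/72578) = 3/9106216504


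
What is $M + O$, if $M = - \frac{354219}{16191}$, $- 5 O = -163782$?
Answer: $\frac{883341089}{26985} \approx 32735.0$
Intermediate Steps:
$O = \frac{163782}{5}$ ($O = \left(- \frac{1}{5}\right) \left(-163782\right) = \frac{163782}{5} \approx 32756.0$)
$M = - \frac{118073}{5397}$ ($M = \left(-354219\right) \frac{1}{16191} = - \frac{118073}{5397} \approx -21.878$)
$M + O = - \frac{118073}{5397} + \frac{163782}{5} = \frac{883341089}{26985}$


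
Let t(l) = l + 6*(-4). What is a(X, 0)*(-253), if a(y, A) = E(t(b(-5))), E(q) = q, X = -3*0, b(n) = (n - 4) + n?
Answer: 9614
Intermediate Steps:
b(n) = -4 + 2*n (b(n) = (-4 + n) + n = -4 + 2*n)
X = 0
t(l) = -24 + l (t(l) = l - 24 = -24 + l)
a(y, A) = -38 (a(y, A) = -24 + (-4 + 2*(-5)) = -24 + (-4 - 10) = -24 - 14 = -38)
a(X, 0)*(-253) = -38*(-253) = 9614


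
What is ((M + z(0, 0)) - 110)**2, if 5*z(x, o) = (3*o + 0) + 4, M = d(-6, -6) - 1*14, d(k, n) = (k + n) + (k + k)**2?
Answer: 1936/25 ≈ 77.440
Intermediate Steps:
d(k, n) = k + n + 4*k**2 (d(k, n) = (k + n) + (2*k)**2 = (k + n) + 4*k**2 = k + n + 4*k**2)
M = 118 (M = (-6 - 6 + 4*(-6)**2) - 1*14 = (-6 - 6 + 4*36) - 14 = (-6 - 6 + 144) - 14 = 132 - 14 = 118)
z(x, o) = 4/5 + 3*o/5 (z(x, o) = ((3*o + 0) + 4)/5 = (3*o + 4)/5 = (4 + 3*o)/5 = 4/5 + 3*o/5)
((M + z(0, 0)) - 110)**2 = ((118 + (4/5 + (3/5)*0)) - 110)**2 = ((118 + (4/5 + 0)) - 110)**2 = ((118 + 4/5) - 110)**2 = (594/5 - 110)**2 = (44/5)**2 = 1936/25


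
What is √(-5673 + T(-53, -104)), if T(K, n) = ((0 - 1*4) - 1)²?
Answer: 4*I*√353 ≈ 75.153*I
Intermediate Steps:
T(K, n) = 25 (T(K, n) = ((0 - 4) - 1)² = (-4 - 1)² = (-5)² = 25)
√(-5673 + T(-53, -104)) = √(-5673 + 25) = √(-5648) = 4*I*√353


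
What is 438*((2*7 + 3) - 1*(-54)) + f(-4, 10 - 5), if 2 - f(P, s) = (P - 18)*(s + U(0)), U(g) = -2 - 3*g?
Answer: 31166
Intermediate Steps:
f(P, s) = 2 - (-18 + P)*(-2 + s) (f(P, s) = 2 - (P - 18)*(s + (-2 - 3*0)) = 2 - (-18 + P)*(s + (-2 + 0)) = 2 - (-18 + P)*(s - 2) = 2 - (-18 + P)*(-2 + s))
438*((2*7 + 3) - 1*(-54)) + f(-4, 10 - 5) = 438*((2*7 + 3) - 1*(-54)) + (-34 + 2*(-4) + 18*(10 - 5) - 1*(-4)*(10 - 5)) = 438*((14 + 3) + 54) + (-34 - 8 + 18*5 - 1*(-4)*5) = 438*(17 + 54) + (-34 - 8 + 90 + 20) = 438*71 + 68 = 31098 + 68 = 31166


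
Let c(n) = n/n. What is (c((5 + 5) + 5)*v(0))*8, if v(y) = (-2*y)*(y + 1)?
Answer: 0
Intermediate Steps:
v(y) = -2*y*(1 + y) (v(y) = (-2*y)*(1 + y) = -2*y*(1 + y))
c(n) = 1
(c((5 + 5) + 5)*v(0))*8 = (1*(-2*0*(1 + 0)))*8 = (1*(-2*0*1))*8 = (1*0)*8 = 0*8 = 0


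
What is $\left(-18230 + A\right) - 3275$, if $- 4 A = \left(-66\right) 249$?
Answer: $- \frac{34793}{2} \approx -17397.0$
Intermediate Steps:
$A = \frac{8217}{2}$ ($A = - \frac{\left(-66\right) 249}{4} = \left(- \frac{1}{4}\right) \left(-16434\right) = \frac{8217}{2} \approx 4108.5$)
$\left(-18230 + A\right) - 3275 = \left(-18230 + \frac{8217}{2}\right) - 3275 = - \frac{28243}{2} - 3275 = - \frac{34793}{2}$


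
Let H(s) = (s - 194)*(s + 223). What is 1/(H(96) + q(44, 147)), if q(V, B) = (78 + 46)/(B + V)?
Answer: -191/5970918 ≈ -3.1988e-5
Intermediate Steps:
q(V, B) = 124/(B + V)
H(s) = (-194 + s)*(223 + s)
1/(H(96) + q(44, 147)) = 1/((-43262 + 96² + 29*96) + 124/(147 + 44)) = 1/((-43262 + 9216 + 2784) + 124/191) = 1/(-31262 + 124*(1/191)) = 1/(-31262 + 124/191) = 1/(-5970918/191) = -191/5970918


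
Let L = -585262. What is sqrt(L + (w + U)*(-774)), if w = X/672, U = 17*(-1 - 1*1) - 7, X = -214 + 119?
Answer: I*sqrt(433880167)/28 ≈ 743.92*I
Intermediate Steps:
X = -95
U = -41 (U = 17*(-1 - 1) - 7 = 17*(-2) - 7 = -34 - 7 = -41)
w = -95/672 ≈ -0.14137
sqrt(L + (w + U)*(-774)) = sqrt(-585262 + (-95/672 - 41)*(-774)) = sqrt(-585262 - 27647/672*(-774)) = sqrt(-585262 + 3566463/112) = sqrt(-61982881/112) = I*sqrt(433880167)/28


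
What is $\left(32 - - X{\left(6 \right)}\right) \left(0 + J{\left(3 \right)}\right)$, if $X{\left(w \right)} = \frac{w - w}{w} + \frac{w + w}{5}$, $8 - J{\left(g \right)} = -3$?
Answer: $\frac{1892}{5} \approx 378.4$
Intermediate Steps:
$J{\left(g \right)} = 11$ ($J{\left(g \right)} = 8 - -3 = 8 + 3 = 11$)
$X{\left(w \right)} = \frac{2 w}{5}$ ($X{\left(w \right)} = \frac{0}{w} + 2 w \frac{1}{5} = 0 + \frac{2 w}{5} = \frac{2 w}{5}$)
$\left(32 - - X{\left(6 \right)}\right) \left(0 + J{\left(3 \right)}\right) = \left(32 + \left(\left(-1\right) 0 + \frac{2}{5} \cdot 6\right)\right) \left(0 + 11\right) = \left(32 + \left(0 + \frac{12}{5}\right)\right) 11 = \left(32 + \frac{12}{5}\right) 11 = \frac{172}{5} \cdot 11 = \frac{1892}{5}$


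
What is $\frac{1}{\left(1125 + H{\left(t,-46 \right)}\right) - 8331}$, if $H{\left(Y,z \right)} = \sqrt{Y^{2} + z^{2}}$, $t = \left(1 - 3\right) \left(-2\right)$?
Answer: $- \frac{3603}{25962152} - \frac{\sqrt{533}}{25962152} \approx -0.00013967$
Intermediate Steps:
$t = 4$ ($t = \left(-2\right) \left(-2\right) = 4$)
$\frac{1}{\left(1125 + H{\left(t,-46 \right)}\right) - 8331} = \frac{1}{\left(1125 + \sqrt{4^{2} + \left(-46\right)^{2}}\right) - 8331} = \frac{1}{\left(1125 + \sqrt{16 + 2116}\right) - 8331} = \frac{1}{\left(1125 + \sqrt{2132}\right) - 8331} = \frac{1}{\left(1125 + 2 \sqrt{533}\right) - 8331} = \frac{1}{-7206 + 2 \sqrt{533}}$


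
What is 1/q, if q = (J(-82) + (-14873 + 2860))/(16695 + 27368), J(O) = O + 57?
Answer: -44063/12038 ≈ -3.6603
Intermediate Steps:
J(O) = 57 + O
q = -12038/44063 (q = ((57 - 82) + (-14873 + 2860))/(16695 + 27368) = (-25 - 12013)/44063 = -12038*1/44063 = -12038/44063 ≈ -0.27320)
1/q = 1/(-12038/44063) = -44063/12038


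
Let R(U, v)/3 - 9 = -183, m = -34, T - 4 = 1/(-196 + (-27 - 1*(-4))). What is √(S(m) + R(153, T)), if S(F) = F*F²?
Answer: I*√39826 ≈ 199.56*I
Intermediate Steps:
T = 875/219 (T = 4 + 1/(-196 + (-27 - 1*(-4))) = 4 + 1/(-196 + (-27 + 4)) = 4 + 1/(-196 - 23) = 4 + 1/(-219) = 4 - 1/219 = 875/219 ≈ 3.9954)
R(U, v) = -522 (R(U, v) = 27 + 3*(-183) = 27 - 549 = -522)
S(F) = F³
√(S(m) + R(153, T)) = √((-34)³ - 522) = √(-39304 - 522) = √(-39826) = I*√39826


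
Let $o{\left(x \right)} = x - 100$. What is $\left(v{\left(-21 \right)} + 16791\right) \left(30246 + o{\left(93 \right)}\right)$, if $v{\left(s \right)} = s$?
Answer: $507108030$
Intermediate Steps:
$o{\left(x \right)} = -100 + x$
$\left(v{\left(-21 \right)} + 16791\right) \left(30246 + o{\left(93 \right)}\right) = \left(-21 + 16791\right) \left(30246 + \left(-100 + 93\right)\right) = 16770 \left(30246 - 7\right) = 16770 \cdot 30239 = 507108030$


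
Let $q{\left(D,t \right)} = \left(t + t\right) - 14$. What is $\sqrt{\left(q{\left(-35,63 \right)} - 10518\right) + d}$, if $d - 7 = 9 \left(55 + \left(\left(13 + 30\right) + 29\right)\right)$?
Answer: $2 i \sqrt{2314} \approx 96.208 i$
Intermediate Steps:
$q{\left(D,t \right)} = -14 + 2 t$ ($q{\left(D,t \right)} = 2 t - 14 = -14 + 2 t$)
$d = 1150$ ($d = 7 + 9 \left(55 + \left(\left(13 + 30\right) + 29\right)\right) = 7 + 9 \left(55 + \left(43 + 29\right)\right) = 7 + 9 \left(55 + 72\right) = 7 + 9 \cdot 127 = 7 + 1143 = 1150$)
$\sqrt{\left(q{\left(-35,63 \right)} - 10518\right) + d} = \sqrt{\left(\left(-14 + 2 \cdot 63\right) - 10518\right) + 1150} = \sqrt{\left(\left(-14 + 126\right) - 10518\right) + 1150} = \sqrt{\left(112 - 10518\right) + 1150} = \sqrt{-10406 + 1150} = \sqrt{-9256} = 2 i \sqrt{2314}$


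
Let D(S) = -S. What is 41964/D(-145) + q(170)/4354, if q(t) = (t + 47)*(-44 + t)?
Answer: 13333989/45095 ≈ 295.69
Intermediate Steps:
q(t) = (-44 + t)*(47 + t) (q(t) = (47 + t)*(-44 + t) = (-44 + t)*(47 + t))
41964/D(-145) + q(170)/4354 = 41964/((-1*(-145))) + (-2068 + 170² + 3*170)/4354 = 41964/145 + (-2068 + 28900 + 510)*(1/4354) = 41964*(1/145) + 27342*(1/4354) = 41964/145 + 1953/311 = 13333989/45095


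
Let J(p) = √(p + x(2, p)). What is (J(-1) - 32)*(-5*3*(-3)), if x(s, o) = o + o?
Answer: -1440 + 45*I*√3 ≈ -1440.0 + 77.942*I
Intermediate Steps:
x(s, o) = 2*o
J(p) = √3*√p (J(p) = √(p + 2*p) = √(3*p) = √3*√p)
(J(-1) - 32)*(-5*3*(-3)) = (√3*√(-1) - 32)*(-5*3*(-3)) = (√3*I - 32)*(-15*(-3)) = (I*√3 - 32)*45 = (-32 + I*√3)*45 = -1440 + 45*I*√3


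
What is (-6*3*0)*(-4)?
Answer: 0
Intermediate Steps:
(-6*3*0)*(-4) = -18*0*(-4) = 0*(-4) = 0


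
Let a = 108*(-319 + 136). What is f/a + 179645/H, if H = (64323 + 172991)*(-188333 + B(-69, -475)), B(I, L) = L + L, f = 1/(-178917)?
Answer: -226372261333/56607471448280676 ≈ -3.9990e-6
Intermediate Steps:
f = -1/178917 ≈ -5.5892e-6
a = -19764 (a = 108*(-183) = -19764)
B(I, L) = 2*L
H = -44919505862 (H = (64323 + 172991)*(-188333 + 2*(-475)) = 237314*(-188333 - 950) = 237314*(-189283) = -44919505862)
f/a + 179645/H = -1/178917/(-19764) + 179645/(-44919505862) = -1/178917*(-1/19764) + 179645*(-1/44919505862) = 1/3536115588 - 2945/736385342 = -226372261333/56607471448280676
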